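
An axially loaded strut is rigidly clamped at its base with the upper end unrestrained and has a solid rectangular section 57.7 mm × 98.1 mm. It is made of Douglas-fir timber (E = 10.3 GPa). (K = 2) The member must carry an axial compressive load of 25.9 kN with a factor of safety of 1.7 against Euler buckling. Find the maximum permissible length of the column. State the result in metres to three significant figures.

L_max ≈ 0.952 m

Buckling occurs about the weak axis: I_min = h·b³/12 with b = 57.7 mm (the shorter side).
I_min = 98.1×57.7³/12 = 1.570×10^6 mm⁴
I = 1.570×10^-6 m⁴
Required critical load P_cr = n·P = 1.7 × 25.9 = 44.03 kN = 4.403×10^4 N
From P_cr = π²EI/(K·L)²:  L = (1/K)·√(π²EI/P_cr) = (1/2)·√(π²×1.03×10^10×1.570×10^-6/4.403×10^4)
L = 0.952 m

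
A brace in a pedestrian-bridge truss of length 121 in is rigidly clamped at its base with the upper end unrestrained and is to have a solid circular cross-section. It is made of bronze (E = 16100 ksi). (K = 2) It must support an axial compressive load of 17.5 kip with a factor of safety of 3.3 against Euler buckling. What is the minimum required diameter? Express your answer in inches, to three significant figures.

d ≈ 4.56 in

Required P_cr = n·P = 3.3 × 17.5 = 57.75 kip
L_e = K·L = 2 × 121 = 242.0 in
Required I = P_cr·L_e²/(π²E) = 5.775×10^4 × 242.0² / (π² × 1.61×10^7) = 21.28 in⁴
Solid circle: I = πd⁴/64  ⇒  d = (64I/π)^(1/4) = (64×21.28/π)^(1/4) = 4.56 in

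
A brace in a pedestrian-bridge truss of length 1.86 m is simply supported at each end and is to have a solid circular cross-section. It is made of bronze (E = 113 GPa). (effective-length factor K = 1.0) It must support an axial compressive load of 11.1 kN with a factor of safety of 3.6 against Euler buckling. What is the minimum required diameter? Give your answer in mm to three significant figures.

Required P_cr = n·P = 3.6 × 11.1 = 39.96 kN
L_e = K·L = 1 × 1.86 = 1.860 m
Required I = P_cr·L_e²/(π²E) = 3.996×10^4 × 1.860² / (π² × 1.13×10^11) = 1.240×10^-7 m⁴
I_req = 1.240×10^5 mm⁴
Solid circle: I = πd⁴/64  ⇒  d = (64I/π)^(1/4) = (64×1.240×10^5/π)^(1/4) = 39.9 mm

d ≈ 39.9 mm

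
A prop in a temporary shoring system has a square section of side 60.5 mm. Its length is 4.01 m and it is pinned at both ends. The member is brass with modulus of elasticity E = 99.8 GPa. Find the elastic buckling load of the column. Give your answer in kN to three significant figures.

I = a⁴/12 = 60.5⁴/12 = 1.116×10^6 mm⁴
I = 1.116×10^6 mm⁴ = 1.116×10^-6 m⁴
Effective length L_e = K·L = 1 × 4.01 = 4.010 m
P_cr = π²EI / L_e² = π² × 99.8×10⁹ × 1.116×10^-6 / 4.010² = 6.839×10^4 N

P_cr ≈ 68.4 kN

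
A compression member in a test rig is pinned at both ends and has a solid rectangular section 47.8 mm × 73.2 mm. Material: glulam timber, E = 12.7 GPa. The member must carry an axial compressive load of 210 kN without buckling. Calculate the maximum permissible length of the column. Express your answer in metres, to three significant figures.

L_max ≈ 0.631 m

Buckling occurs about the weak axis: I_min = h·b³/12 with b = 47.8 mm (the shorter side).
I_min = 73.2×47.8³/12 = 6.662×10^5 mm⁴
I = 6.662×10^-7 m⁴
At the buckling limit P_cr = P = 2.100×10^5 N
From P_cr = π²EI/(K·L)²:  L = (1/K)·√(π²EI/P_cr) = (1/1)·√(π²×1.27×10^10×6.662×10^-7/2.100×10^5)
L = 0.631 m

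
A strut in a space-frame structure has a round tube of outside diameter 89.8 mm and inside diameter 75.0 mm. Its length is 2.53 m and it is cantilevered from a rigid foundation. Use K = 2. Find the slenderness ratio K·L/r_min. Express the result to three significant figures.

λ ≈ 173

d_o = 89.8 mm, d_i = 75.0 mm
I = π(d_o⁴ − d_i⁴)/64 = π(89.8⁴ − 75.00⁴)/64 = 1.639×10^6 mm⁴
A = 1.916×10^3 mm²;  r_min = √(I/A) = √(1.639×10^6/1.916×10^3) = 29.25 mm
L_e = K·L = 2 × 2.53 m = 5.060 m = 5060.0 mm
λ = L_e / r_min = 5060.0 / 29.25 = 173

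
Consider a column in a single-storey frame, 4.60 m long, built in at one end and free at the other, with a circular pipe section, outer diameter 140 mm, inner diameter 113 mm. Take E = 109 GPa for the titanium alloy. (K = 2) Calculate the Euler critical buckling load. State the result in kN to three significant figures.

d_o = 140 mm, d_i = 113 mm
I = π(d_o⁴ − d_i⁴)/64 = π(140⁴ − 113.0⁴)/64 = 1.085×10^7 mm⁴
I = 1.085×10^7 mm⁴ = 1.085×10^-5 m⁴
Effective length L_e = K·L = 2 × 4.60 = 9.200 m
P_cr = π²EI / L_e² = π² × 109×10⁹ × 1.085×10^-5 / 9.200² = 1.380×10^5 N

P_cr ≈ 138 kN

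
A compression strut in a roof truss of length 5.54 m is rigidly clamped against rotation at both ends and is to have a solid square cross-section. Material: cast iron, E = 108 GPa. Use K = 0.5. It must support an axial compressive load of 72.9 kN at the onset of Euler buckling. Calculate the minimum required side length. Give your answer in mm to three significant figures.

a ≈ 50.1 mm

L_e = K·L = 0.5 × 5.54 = 2.770 m
Required I = P_cr·L_e²/(π²E) = 7.290×10^4 × 2.770² / (π² × 1.08×10^11) = 5.248×10^-7 m⁴
I_req = 5.248×10^5 mm⁴
Solid square: I = a⁴/12  ⇒  a = (12I)^(1/4) = (12×5.248×10^5)^(1/4) = 50.1 mm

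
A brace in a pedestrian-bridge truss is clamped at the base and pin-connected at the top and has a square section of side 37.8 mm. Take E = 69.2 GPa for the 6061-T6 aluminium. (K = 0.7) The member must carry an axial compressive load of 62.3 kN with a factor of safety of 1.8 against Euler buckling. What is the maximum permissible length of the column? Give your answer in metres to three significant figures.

L_max ≈ 1.45 m

I = a⁴/12 = 37.8⁴/12 = 1.701×10^5 mm⁴
I = 1.701×10^-7 m⁴
Required critical load P_cr = n·P = 1.8 × 62.3 = 112.1 kN = 1.121×10^5 N
From P_cr = π²EI/(K·L)²:  L = (1/K)·√(π²EI/P_cr) = (1/0.7)·√(π²×6.92×10^10×1.701×10^-7/1.121×10^5)
L = 1.45 m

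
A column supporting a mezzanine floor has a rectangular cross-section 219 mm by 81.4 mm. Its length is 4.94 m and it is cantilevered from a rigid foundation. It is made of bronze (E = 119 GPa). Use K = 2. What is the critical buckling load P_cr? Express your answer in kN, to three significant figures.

P_cr ≈ 118 kN

Buckling occurs about the weak axis: I_min = h·b³/12 with b = 81.4 mm (the shorter side).
I_min = 219×81.4³/12 = 9.843×10^6 mm⁴
I = 9.843×10^6 mm⁴ = 9.843×10^-6 m⁴
Effective length L_e = K·L = 2 × 4.94 = 9.880 m
P_cr = π²EI / L_e² = π² × 119×10⁹ × 9.843×10^-6 / 9.880² = 1.184×10^5 N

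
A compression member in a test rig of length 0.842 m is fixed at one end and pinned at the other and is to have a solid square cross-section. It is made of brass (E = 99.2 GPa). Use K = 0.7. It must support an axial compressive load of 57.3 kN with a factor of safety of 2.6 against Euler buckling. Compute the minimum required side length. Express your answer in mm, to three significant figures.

Required P_cr = n·P = 2.6 × 57.3 = 149.0 kN
L_e = K·L = 0.7 × 0.842 = 0.5894 m
Required I = P_cr·L_e²/(π²E) = 1.490×10^5 × 0.5894² / (π² × 9.92×10^10) = 5.286×10^-8 m⁴
I_req = 5.286×10^4 mm⁴
Solid square: I = a⁴/12  ⇒  a = (12I)^(1/4) = (12×5.286×10^4)^(1/4) = 28.2 mm

a ≈ 28.2 mm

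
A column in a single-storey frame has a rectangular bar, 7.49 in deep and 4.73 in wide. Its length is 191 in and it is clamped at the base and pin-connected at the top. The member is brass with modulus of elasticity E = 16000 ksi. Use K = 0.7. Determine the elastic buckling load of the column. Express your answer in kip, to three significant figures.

P_cr ≈ 584 kip

Buckling occurs about the weak axis: I_min = h·b³/12 with b = 4.73 in (the shorter side).
I_min = 7.49×4.73³/12 = 66.05 in⁴
Effective length L_e = K·L = 0.7 × 191 = 133.7 in
P_cr = π²EI / L_e² = π² × 16000×10³ × 66.05 / 133.7² = 5.835×10^5 lb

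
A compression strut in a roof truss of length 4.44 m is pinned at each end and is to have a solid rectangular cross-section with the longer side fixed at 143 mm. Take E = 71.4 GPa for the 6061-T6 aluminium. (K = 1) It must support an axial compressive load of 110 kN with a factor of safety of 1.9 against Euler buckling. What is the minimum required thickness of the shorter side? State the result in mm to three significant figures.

b ≈ 78.9 mm

Required P_cr = n·P = 1.9 × 110 = 209.0 kN
L_e = K·L = 1 × 4.44 = 4.440 m
Required I = P_cr·L_e²/(π²E) = 2.090×10^5 × 4.440² / (π² × 7.14×10^10) = 5.847×10^-6 m⁴
I_req = 5.847×10^6 mm⁴
Rectangle, weak axis: I_min = h·b³/12 with h = 143 mm fixed  ⇒  b = (12I/h)^(1/3) = 78.9 mm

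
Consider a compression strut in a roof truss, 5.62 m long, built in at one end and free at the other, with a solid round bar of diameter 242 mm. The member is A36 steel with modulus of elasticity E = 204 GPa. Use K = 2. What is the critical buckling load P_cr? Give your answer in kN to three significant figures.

I = πd⁴/64 = π×242⁴/64 = 1.684×10^8 mm⁴
I = 1.684×10^8 mm⁴ = 1.684×10^-4 m⁴
Effective length L_e = K·L = 2 × 5.62 = 11.24 m
P_cr = π²EI / L_e² = π² × 204×10⁹ × 1.684×10^-4 / 11.24² = 2.683×10^6 N

P_cr ≈ 2680 kN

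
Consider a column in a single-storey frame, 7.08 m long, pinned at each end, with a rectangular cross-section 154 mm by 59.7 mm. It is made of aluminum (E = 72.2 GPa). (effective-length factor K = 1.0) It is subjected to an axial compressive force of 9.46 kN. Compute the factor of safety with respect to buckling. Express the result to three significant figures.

n ≈ 4.10

Buckling occurs about the weak axis: I_min = h·b³/12 with b = 59.7 mm (the shorter side).
I_min = 154×59.7³/12 = 2.731×10^6 mm⁴
I = 2.731×10^6 mm⁴ = 2.731×10^-6 m⁴
Effective length L_e = K·L = 1 × 7.08 = 7.080 m
P_cr = π²EI / L_e² = π² × 72.2×10⁹ × 2.731×10^-6 / 7.080² = 3.882×10^4 N
Factor of safety n = P_cr / P = 38.818 / 9.46 = 4.10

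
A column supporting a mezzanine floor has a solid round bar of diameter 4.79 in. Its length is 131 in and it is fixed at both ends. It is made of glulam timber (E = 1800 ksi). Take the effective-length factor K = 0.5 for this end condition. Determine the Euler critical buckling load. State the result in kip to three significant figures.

P_cr ≈ 107 kip

I = πd⁴/64 = π×4.79⁴/64 = 25.84 in⁴
Effective length L_e = K·L = 0.5 × 131 = 65.50 in
P_cr = π²EI / L_e² = π² × 1800×10³ × 25.84 / 65.50² = 1.070×10^5 lb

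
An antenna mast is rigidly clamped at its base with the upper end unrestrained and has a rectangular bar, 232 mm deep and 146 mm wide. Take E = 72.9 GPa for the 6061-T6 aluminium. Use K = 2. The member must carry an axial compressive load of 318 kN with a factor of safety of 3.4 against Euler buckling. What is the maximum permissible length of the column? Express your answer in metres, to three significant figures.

L_max ≈ 3.16 m

Buckling occurs about the weak axis: I_min = h·b³/12 with b = 146 mm (the shorter side).
I_min = 232×146³/12 = 6.017×10^7 mm⁴
I = 6.017×10^-5 m⁴
Required critical load P_cr = n·P = 3.4 × 318 = 1081 kN = 1.081×10^6 N
From P_cr = π²EI/(K·L)²:  L = (1/K)·√(π²EI/P_cr) = (1/2)·√(π²×7.29×10^10×6.017×10^-5/1.081×10^6)
L = 3.16 m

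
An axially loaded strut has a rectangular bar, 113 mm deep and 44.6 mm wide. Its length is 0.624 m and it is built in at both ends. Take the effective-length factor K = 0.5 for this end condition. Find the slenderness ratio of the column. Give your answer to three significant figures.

For a rectangle r_min = b/√12 = 44.6/√12 = 12.87 mm
L_e = K·L = 0.5 × 0.624 m = 0.3120 m = 312.00 mm
λ = L_e / r_min = 312.00 / 12.87 = 24.2

λ ≈ 24.2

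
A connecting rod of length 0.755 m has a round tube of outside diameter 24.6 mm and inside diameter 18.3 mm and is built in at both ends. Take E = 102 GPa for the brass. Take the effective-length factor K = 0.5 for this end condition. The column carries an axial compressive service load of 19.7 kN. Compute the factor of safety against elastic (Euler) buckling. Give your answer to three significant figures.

n ≈ 4.47

d_o = 24.6 mm, d_i = 18.3 mm
I = π(d_o⁴ − d_i⁴)/64 = π(24.6⁴ − 18.30⁴)/64 = 1.247×10^4 mm⁴
I = 1.247×10^4 mm⁴ = 1.247×10^-8 m⁴
Effective length L_e = K·L = 0.5 × 0.755 = 0.3775 m
P_cr = π²EI / L_e² = π² × 102×10⁹ × 1.247×10^-8 / 0.3775² = 8.810×10^4 N
Factor of safety n = P_cr / P = 88.102 / 19.7 = 4.47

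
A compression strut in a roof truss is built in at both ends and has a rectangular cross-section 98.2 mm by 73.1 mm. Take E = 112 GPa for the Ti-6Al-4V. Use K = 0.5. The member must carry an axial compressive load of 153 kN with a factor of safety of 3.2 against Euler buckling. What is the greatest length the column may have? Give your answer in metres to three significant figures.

L_max ≈ 5.37 m

Buckling occurs about the weak axis: I_min = h·b³/12 with b = 73.1 mm (the shorter side).
I_min = 98.2×73.1³/12 = 3.197×10^6 mm⁴
I = 3.197×10^-6 m⁴
Required critical load P_cr = n·P = 3.2 × 153 = 489.6 kN = 4.896×10^5 N
From P_cr = π²EI/(K·L)²:  L = (1/K)·√(π²EI/P_cr) = (1/0.5)·√(π²×1.12×10^11×3.197×10^-6/4.896×10^5)
L = 5.37 m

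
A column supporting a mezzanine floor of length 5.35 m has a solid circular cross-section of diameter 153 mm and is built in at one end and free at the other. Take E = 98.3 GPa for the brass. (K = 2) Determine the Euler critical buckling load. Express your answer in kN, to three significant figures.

I = πd⁴/64 = π×153⁴/64 = 2.690×10^7 mm⁴
I = 2.690×10^7 mm⁴ = 2.690×10^-5 m⁴
Effective length L_e = K·L = 2 × 5.35 = 10.70 m
P_cr = π²EI / L_e² = π² × 98.3×10⁹ × 2.690×10^-5 / 10.70² = 2.279×10^5 N

P_cr ≈ 228 kN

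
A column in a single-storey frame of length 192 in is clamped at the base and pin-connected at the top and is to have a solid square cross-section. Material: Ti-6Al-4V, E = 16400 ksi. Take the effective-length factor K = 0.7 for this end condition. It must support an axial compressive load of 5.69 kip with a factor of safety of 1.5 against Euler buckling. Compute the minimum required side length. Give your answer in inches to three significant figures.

Required P_cr = n·P = 1.5 × 5.69 = 8.535 kip
L_e = K·L = 0.7 × 192 = 134.4 in
Required I = P_cr·L_e²/(π²E) = 8.535×10^3 × 134.4² / (π² × 1.64×10^7) = 0.9525 in⁴
Solid square: I = a⁴/12  ⇒  a = (12I)^(1/4) = (12×0.9525)^(1/4) = 1.84 in

a ≈ 1.84 in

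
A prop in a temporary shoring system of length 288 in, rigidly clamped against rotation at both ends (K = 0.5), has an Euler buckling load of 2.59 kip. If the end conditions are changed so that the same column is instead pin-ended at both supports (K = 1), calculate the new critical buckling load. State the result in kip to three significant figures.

P_cr ∝ 1/K², so P_cr,new = P_cr,old × (K_old/K_new)² = 2.59 × (0.5/1)²
= 2.59 × 0.2500 = 0.648 kip

P_cr ≈ 0.648 kip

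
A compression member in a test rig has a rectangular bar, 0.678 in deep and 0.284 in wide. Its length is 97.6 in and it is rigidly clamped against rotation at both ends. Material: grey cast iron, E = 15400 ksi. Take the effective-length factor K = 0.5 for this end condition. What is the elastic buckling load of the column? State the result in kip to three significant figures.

P_cr ≈ 0.0826 kip

Buckling occurs about the weak axis: I_min = h·b³/12 with b = 0.284 in (the shorter side).
I_min = 0.678×0.284³/12 = 1.294×10^-3 in⁴
Effective length L_e = K·L = 0.5 × 97.6 = 48.80 in
P_cr = π²EI / L_e² = π² × 15400×10³ × 1.294×10^-3 / 48.80² = 82.60 lb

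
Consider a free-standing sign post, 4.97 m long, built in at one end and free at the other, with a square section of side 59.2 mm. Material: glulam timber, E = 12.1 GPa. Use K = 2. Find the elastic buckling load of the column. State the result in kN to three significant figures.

I = a⁴/12 = 59.2⁴/12 = 1.024×10^6 mm⁴
I = 1.024×10^6 mm⁴ = 1.024×10^-6 m⁴
Effective length L_e = K·L = 2 × 4.97 = 9.940 m
P_cr = π²EI / L_e² = π² × 12.1×10⁹ × 1.024×10^-6 / 9.940² = 1.237×10^3 N

P_cr ≈ 1.24 kN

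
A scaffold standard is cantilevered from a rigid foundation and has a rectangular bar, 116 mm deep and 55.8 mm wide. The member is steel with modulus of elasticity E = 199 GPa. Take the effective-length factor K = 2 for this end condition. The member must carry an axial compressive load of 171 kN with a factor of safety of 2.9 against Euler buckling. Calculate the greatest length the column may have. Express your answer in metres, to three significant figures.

L_max ≈ 1.29 m

Buckling occurs about the weak axis: I_min = h·b³/12 with b = 55.8 mm (the shorter side).
I_min = 116×55.8³/12 = 1.679×10^6 mm⁴
I = 1.679×10^-6 m⁴
Required critical load P_cr = n·P = 2.9 × 171 = 495.9 kN = 4.959×10^5 N
From P_cr = π²EI/(K·L)²:  L = (1/K)·√(π²EI/P_cr) = (1/2)·√(π²×1.99×10^11×1.679×10^-6/4.959×10^5)
L = 1.29 m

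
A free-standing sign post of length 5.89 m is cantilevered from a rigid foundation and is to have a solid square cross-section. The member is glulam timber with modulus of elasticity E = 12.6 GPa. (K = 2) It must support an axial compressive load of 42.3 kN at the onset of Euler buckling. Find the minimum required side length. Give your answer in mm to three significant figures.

L_e = K·L = 2 × 5.89 = 11.78 m
Required I = P_cr·L_e²/(π²E) = 4.230×10^4 × 11.78² / (π² × 1.26×10^10) = 4.720×10^-5 m⁴
I_req = 4.720×10^7 mm⁴
Solid square: I = a⁴/12  ⇒  a = (12I)^(1/4) = (12×4.720×10^7)^(1/4) = 154 mm

a ≈ 154 mm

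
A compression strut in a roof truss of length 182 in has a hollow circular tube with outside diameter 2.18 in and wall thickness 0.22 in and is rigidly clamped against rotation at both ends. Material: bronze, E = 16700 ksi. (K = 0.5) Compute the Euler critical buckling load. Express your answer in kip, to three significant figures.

Inner diameter d_i = 2.18 − 2×0.22 = 1.740 in
I = π(d_o⁴ − d_i⁴)/64 = π(2.18⁴ − 1.740⁴)/64 = 0.6587 in⁴
Effective length L_e = K·L = 0.5 × 182 = 91.00 in
P_cr = π²EI / L_e² = π² × 16700×10³ × 0.6587 / 91.00² = 1.311×10^4 lb

P_cr ≈ 13.1 kip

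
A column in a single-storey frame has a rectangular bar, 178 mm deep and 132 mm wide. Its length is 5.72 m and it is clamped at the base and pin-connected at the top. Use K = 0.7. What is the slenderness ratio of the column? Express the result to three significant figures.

For a rectangle r_min = b/√12 = 132/√12 = 38.11 mm
L_e = K·L = 0.7 × 5.72 m = 4.004 m = 4004.0 mm
λ = L_e / r_min = 4004.0 / 38.11 = 105

λ ≈ 105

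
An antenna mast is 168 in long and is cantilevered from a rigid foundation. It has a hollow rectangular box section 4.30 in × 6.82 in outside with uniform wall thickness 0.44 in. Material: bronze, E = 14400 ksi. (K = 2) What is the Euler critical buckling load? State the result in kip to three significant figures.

P_cr ≈ 32.0 kip

Inner dimensions: h_i = 6.82 − 2×0.44 = 5.940 in, b_i = 4.30 − 2×0.44 = 3.420 in
Weak-axis I_min = (h_o·b_o³ − h_i·b_i³)/12 with b_o = 4.30, b_i = 3.420 in (shorter outer/inner sides).
I_min = (6.82×4.30³ − 5.940×3.420³)/12 = 25.39 in⁴
Effective length L_e = K·L = 2 × 168 = 336.0 in
P_cr = π²EI / L_e² = π² × 14400×10³ × 25.39 / 336.0² = 3.196×10^4 lb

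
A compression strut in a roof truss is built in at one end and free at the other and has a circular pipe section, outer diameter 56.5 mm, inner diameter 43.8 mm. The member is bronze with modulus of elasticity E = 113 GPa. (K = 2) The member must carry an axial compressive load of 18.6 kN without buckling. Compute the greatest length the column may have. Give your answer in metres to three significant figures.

L_max ≈ 2.19 m

d_o = 56.5 mm, d_i = 43.8 mm
I = π(d_o⁴ − d_i⁴)/64 = π(56.5⁴ − 43.80⁴)/64 = 3.196×10^5 mm⁴
I = 3.196×10^-7 m⁴
At the buckling limit P_cr = P = 1.860×10^4 N
From P_cr = π²EI/(K·L)²:  L = (1/K)·√(π²EI/P_cr) = (1/2)·√(π²×1.13×10^11×3.196×10^-7/1.860×10^4)
L = 2.19 m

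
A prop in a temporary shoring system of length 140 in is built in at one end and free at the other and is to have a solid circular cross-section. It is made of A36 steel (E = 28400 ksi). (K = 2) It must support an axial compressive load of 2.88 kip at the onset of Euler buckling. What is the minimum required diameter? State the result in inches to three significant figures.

d ≈ 2.01 in

L_e = K·L = 2 × 140 = 280.0 in
Required I = P_cr·L_e²/(π²E) = 2.880×10^3 × 280.0² / (π² × 2.84×10^7) = 0.8055 in⁴
Solid circle: I = πd⁴/64  ⇒  d = (64I/π)^(1/4) = (64×0.8055/π)^(1/4) = 2.01 in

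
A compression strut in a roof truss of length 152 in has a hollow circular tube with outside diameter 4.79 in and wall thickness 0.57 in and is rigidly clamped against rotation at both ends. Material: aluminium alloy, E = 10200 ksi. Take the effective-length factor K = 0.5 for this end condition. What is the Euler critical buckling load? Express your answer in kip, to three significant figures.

P_cr ≈ 299 kip

Inner diameter d_i = 4.79 − 2×0.57 = 3.650 in
I = π(d_o⁴ − d_i⁴)/64 = π(4.79⁴ − 3.650⁴)/64 = 17.13 in⁴
Effective length L_e = K·L = 0.5 × 152 = 76.00 in
P_cr = π²EI / L_e² = π² × 10200×10³ × 17.13 / 76.00² = 2.985×10^5 lb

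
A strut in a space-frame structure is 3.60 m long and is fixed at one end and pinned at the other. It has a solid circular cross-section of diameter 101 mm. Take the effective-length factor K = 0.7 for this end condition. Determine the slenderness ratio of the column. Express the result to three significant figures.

λ ≈ 99.8

I = πd⁴/64 = π×101⁴/64 = 5.108×10^6 mm⁴
A = 8.012×10^3 mm²;  r_min = √(I/A) = √(5.108×10^6/8.012×10^3) = 25.25 mm
L_e = K·L = 0.7 × 3.60 m = 2.520 m = 2520.0 mm
λ = L_e / r_min = 2520.0 / 25.25 = 99.8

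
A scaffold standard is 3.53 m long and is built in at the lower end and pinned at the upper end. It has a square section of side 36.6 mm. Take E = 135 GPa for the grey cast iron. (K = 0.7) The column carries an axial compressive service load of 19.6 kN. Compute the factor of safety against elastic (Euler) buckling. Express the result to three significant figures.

n ≈ 1.66

I = a⁴/12 = 36.6⁴/12 = 1.495×10^5 mm⁴
I = 1.495×10^5 mm⁴ = 1.495×10^-7 m⁴
Effective length L_e = K·L = 0.7 × 3.53 = 2.471 m
P_cr = π²EI / L_e² = π² × 135×10⁹ × 1.495×10^-7 / 2.471² = 3.263×10^4 N
Factor of safety n = P_cr / P = 32.631 / 19.6 = 1.66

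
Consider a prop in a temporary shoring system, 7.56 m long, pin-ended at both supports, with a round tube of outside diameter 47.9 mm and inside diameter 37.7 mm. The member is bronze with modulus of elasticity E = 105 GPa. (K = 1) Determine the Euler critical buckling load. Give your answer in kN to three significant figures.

d_o = 47.9 mm, d_i = 37.7 mm
I = π(d_o⁴ − d_i⁴)/64 = π(47.9⁴ − 37.70⁴)/64 = 1.593×10^5 mm⁴
I = 1.593×10^5 mm⁴ = 1.593×10^-7 m⁴
Effective length L_e = K·L = 1 × 7.56 = 7.560 m
P_cr = π²EI / L_e² = π² × 105×10⁹ × 1.593×10^-7 / 7.560² = 2.888×10^3 N

P_cr ≈ 2.89 kN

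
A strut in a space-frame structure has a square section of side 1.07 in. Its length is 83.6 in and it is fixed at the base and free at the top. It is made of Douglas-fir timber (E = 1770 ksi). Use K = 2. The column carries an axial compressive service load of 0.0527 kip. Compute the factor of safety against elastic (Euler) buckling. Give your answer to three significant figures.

n ≈ 1.30

I = a⁴/12 = 1.07⁴/12 = 0.1092 in⁴
Effective length L_e = K·L = 2 × 83.6 = 167.2 in
P_cr = π²EI / L_e² = π² × 1770×10³ × 0.1092 / 167.2² = 68.26 lb
Factor of safety n = P_cr / P = 0.068258 / 0.0527 = 1.30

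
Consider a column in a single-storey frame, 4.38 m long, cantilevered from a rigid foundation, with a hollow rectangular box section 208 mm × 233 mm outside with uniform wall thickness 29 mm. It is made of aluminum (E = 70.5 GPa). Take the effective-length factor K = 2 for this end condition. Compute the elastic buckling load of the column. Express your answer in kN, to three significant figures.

Inner dimensions: h_i = 233 − 2×29 = 175.0 mm, b_i = 208 − 2×29 = 150.0 mm
Weak-axis I_min = (h_o·b_o³ − h_i·b_i³)/12 with b_o = 208, b_i = 150.0 mm (shorter outer/inner sides).
I_min = (233×208³ − 175.0×150.0³)/12 = 1.255×10^8 mm⁴
I = 1.255×10^8 mm⁴ = 1.255×10^-4 m⁴
Effective length L_e = K·L = 2 × 4.38 = 8.760 m
P_cr = π²EI / L_e² = π² × 70.5×10⁹ × 1.255×10^-4 / 8.760² = 1.138×10^6 N

P_cr ≈ 1140 kN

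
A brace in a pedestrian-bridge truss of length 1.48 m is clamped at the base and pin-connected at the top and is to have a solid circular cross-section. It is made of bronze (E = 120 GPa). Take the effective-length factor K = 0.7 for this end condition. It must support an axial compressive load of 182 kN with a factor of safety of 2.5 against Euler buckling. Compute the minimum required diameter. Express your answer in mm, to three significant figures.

Required P_cr = n·P = 2.5 × 182 = 455.0 kN
L_e = K·L = 0.7 × 1.48 = 1.036 m
Required I = P_cr·L_e²/(π²E) = 4.550×10^5 × 1.036² / (π² × 1.20×10^11) = 4.123×10^-7 m⁴
I_req = 4.123×10^5 mm⁴
Solid circle: I = πd⁴/64  ⇒  d = (64I/π)^(1/4) = (64×4.123×10^5/π)^(1/4) = 53.8 mm

d ≈ 53.8 mm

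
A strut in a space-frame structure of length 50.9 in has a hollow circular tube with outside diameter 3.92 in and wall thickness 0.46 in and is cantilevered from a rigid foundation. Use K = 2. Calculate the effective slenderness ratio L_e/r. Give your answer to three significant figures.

Inner diameter d_i = 3.92 − 2×0.46 = 3.000 in
I = π(d_o⁴ − d_i⁴)/64 = π(3.92⁴ − 3.000⁴)/64 = 7.615 in⁴
A = 5.000 in²;  r_min = √(I/A) = √(7.615/5.000) = 1.234 in
L_e = K·L = 2 × 50.9 = 101.8 in
λ = L_e / r_min = 101.80 / 1.234 = 82.5

λ ≈ 82.5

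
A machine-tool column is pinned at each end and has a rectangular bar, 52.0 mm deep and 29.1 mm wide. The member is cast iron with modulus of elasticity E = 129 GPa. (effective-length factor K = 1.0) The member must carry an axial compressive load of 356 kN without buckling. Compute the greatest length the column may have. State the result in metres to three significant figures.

Buckling occurs about the weak axis: I_min = h·b³/12 with b = 29.1 mm (the shorter side).
I_min = 52.0×29.1³/12 = 1.068×10^5 mm⁴
I = 1.068×10^-7 m⁴
At the buckling limit P_cr = P = 3.560×10^5 N
From P_cr = π²EI/(K·L)²:  L = (1/K)·√(π²EI/P_cr) = (1/1)·√(π²×1.29×10^11×1.068×10^-7/3.560×10^5)
L = 0.618 m

L_max ≈ 0.618 m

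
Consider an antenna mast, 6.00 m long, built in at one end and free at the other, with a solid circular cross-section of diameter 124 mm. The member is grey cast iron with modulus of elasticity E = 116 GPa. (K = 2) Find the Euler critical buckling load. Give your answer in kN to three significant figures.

I = πd⁴/64 = π×124⁴/64 = 1.161×10^7 mm⁴
I = 1.161×10^7 mm⁴ = 1.161×10^-5 m⁴
Effective length L_e = K·L = 2 × 6.00 = 12.00 m
P_cr = π²EI / L_e² = π² × 116×10⁹ × 1.161×10^-5 / 12.00² = 9.227×10^4 N

P_cr ≈ 92.3 kN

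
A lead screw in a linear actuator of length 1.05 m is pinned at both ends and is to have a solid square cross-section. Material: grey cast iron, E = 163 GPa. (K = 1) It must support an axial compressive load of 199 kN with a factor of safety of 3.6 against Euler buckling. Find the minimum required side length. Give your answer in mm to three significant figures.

a ≈ 49.3 mm

Required P_cr = n·P = 3.6 × 199 = 716.4 kN
L_e = K·L = 1 × 1.05 = 1.050 m
Required I = P_cr·L_e²/(π²E) = 7.164×10^5 × 1.050² / (π² × 1.63×10^11) = 4.910×10^-7 m⁴
I_req = 4.910×10^5 mm⁴
Solid square: I = a⁴/12  ⇒  a = (12I)^(1/4) = (12×4.910×10^5)^(1/4) = 49.3 mm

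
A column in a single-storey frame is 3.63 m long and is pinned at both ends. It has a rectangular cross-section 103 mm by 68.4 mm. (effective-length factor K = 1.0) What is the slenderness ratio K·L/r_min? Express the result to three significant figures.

λ ≈ 184

For a rectangle r_min = b/√12 = 68.4/√12 = 19.75 mm
L_e = K·L = 1 × 3.63 m = 3.630 m = 3630.0 mm
λ = L_e / r_min = 3630.0 / 19.75 = 184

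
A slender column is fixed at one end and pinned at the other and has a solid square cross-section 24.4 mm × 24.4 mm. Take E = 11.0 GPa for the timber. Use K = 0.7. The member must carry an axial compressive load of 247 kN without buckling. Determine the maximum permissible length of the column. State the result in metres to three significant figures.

L_max ≈ 0.163 m

I = a⁴/12 = 24.4⁴/12 = 2.954×10^4 mm⁴
I = 2.954×10^-8 m⁴
At the buckling limit P_cr = P = 2.470×10^5 N
From P_cr = π²EI/(K·L)²:  L = (1/K)·√(π²EI/P_cr) = (1/0.7)·√(π²×1.10×10^10×2.954×10^-8/2.470×10^5)
L = 0.163 m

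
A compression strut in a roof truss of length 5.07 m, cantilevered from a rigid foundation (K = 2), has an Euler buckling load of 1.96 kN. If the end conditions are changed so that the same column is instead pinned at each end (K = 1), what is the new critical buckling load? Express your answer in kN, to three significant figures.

P_cr ≈ 7.84 kN

P_cr ∝ 1/K², so P_cr,new = P_cr,old × (K_old/K_new)² = 1.96 × (2/1)²
= 1.96 × 4.000 = 7.84 kN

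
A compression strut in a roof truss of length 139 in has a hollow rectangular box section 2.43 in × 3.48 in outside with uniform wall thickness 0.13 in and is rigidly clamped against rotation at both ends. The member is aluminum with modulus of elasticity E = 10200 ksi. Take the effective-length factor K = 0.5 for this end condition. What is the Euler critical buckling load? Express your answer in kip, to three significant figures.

P_cr ≈ 29.6 kip

Inner dimensions: h_i = 3.48 − 2×0.13 = 3.220 in, b_i = 2.43 − 2×0.13 = 2.170 in
Weak-axis I_min = (h_o·b_o³ − h_i·b_i³)/12 with b_o = 2.43, b_i = 2.170 in (shorter outer/inner sides).
I_min = (3.48×2.43³ − 3.220×2.170³)/12 = 1.419 in⁴
Effective length L_e = K·L = 0.5 × 139 = 69.50 in
P_cr = π²EI / L_e² = π² × 10200×10³ × 1.419 / 69.50² = 2.958×10^4 lb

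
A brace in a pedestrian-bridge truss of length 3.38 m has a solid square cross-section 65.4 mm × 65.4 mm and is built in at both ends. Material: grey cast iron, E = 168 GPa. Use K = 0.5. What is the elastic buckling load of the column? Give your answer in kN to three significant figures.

I = a⁴/12 = 65.4⁴/12 = 1.525×10^6 mm⁴
I = 1.525×10^6 mm⁴ = 1.525×10^-6 m⁴
Effective length L_e = K·L = 0.5 × 3.38 = 1.690 m
P_cr = π²EI / L_e² = π² × 168×10⁹ × 1.525×10^-6 / 1.690² = 8.850×10^5 N

P_cr ≈ 885 kN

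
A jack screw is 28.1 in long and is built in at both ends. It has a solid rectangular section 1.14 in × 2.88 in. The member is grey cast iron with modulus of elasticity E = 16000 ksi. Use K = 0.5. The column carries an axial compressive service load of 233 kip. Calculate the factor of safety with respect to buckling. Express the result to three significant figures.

n ≈ 1.22

Buckling occurs about the weak axis: I_min = h·b³/12 with b = 1.14 in (the shorter side).
I_min = 2.88×1.14³/12 = 0.3556 in⁴
Effective length L_e = K·L = 0.5 × 28.1 = 14.05 in
P_cr = π²EI / L_e² = π² × 16000×10³ × 0.3556 / 14.05² = 2.844×10^5 lb
Factor of safety n = P_cr / P = 284.44 / 233 = 1.22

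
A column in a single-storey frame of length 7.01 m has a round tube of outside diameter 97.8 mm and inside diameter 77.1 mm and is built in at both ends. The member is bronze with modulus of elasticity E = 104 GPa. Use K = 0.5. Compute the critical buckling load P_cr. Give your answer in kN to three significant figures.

d_o = 97.8 mm, d_i = 77.1 mm
I = π(d_o⁴ − d_i⁴)/64 = π(97.8⁴ − 77.10⁴)/64 = 2.756×10^6 mm⁴
I = 2.756×10^6 mm⁴ = 2.756×10^-6 m⁴
Effective length L_e = K·L = 0.5 × 7.01 = 3.505 m
P_cr = π²EI / L_e² = π² × 104×10⁹ × 2.756×10^-6 / 3.505² = 2.303×10^5 N

P_cr ≈ 230 kN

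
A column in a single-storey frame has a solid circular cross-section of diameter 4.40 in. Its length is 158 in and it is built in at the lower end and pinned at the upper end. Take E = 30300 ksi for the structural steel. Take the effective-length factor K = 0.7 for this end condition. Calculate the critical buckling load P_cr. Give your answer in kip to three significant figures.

I = πd⁴/64 = π×4.40⁴/64 = 18.40 in⁴
Effective length L_e = K·L = 0.7 × 158 = 110.6 in
P_cr = π²EI / L_e² = π² × 30300×10³ × 18.40 / 110.6² = 4.498×10^5 lb

P_cr ≈ 450 kip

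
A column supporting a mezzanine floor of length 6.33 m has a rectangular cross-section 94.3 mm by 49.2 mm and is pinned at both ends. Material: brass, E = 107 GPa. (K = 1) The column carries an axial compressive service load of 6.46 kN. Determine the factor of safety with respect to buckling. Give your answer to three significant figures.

n ≈ 3.82

Buckling occurs about the weak axis: I_min = h·b³/12 with b = 49.2 mm (the shorter side).
I_min = 94.3×49.2³/12 = 9.359×10^5 mm⁴
I = 9.359×10^5 mm⁴ = 9.359×10^-7 m⁴
Effective length L_e = K·L = 1 × 6.33 = 6.330 m
P_cr = π²EI / L_e² = π² × 107×10⁹ × 9.359×10^-7 / 6.330² = 2.467×10^4 N
Factor of safety n = P_cr / P = 24.666 / 6.46 = 3.82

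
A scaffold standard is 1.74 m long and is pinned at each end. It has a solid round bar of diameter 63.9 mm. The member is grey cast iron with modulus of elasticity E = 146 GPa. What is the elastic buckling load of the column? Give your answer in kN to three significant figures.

I = πd⁴/64 = π×63.9⁴/64 = 8.184×10^5 mm⁴
I = 8.184×10^5 mm⁴ = 8.184×10^-7 m⁴
Effective length L_e = K·L = 1 × 1.74 = 1.740 m
P_cr = π²EI / L_e² = π² × 146×10⁹ × 8.184×10^-7 / 1.740² = 3.895×10^5 N

P_cr ≈ 390 kN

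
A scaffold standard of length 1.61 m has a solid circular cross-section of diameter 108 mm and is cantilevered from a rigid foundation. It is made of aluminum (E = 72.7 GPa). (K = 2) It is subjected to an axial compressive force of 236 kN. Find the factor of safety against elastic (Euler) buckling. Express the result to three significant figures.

n ≈ 1.96

I = πd⁴/64 = π×108⁴/64 = 6.678×10^6 mm⁴
I = 6.678×10^6 mm⁴ = 6.678×10^-6 m⁴
Effective length L_e = K·L = 2 × 1.61 = 3.220 m
P_cr = π²EI / L_e² = π² × 72.7×10⁹ × 6.678×10^-6 / 3.220² = 4.622×10^5 N
Factor of safety n = P_cr / P = 462.15 / 236 = 1.96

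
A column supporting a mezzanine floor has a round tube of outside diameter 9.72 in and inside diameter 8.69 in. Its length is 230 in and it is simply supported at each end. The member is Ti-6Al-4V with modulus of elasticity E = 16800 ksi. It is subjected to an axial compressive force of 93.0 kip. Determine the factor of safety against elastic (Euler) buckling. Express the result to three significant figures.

n ≈ 5.33

d_o = 9.72 in, d_i = 8.69 in
I = π(d_o⁴ − d_i⁴)/64 = π(9.72⁴ − 8.690⁴)/64 = 158.2 in⁴
Effective length L_e = K·L = 1 × 230 = 230.0 in
P_cr = π²EI / L_e² = π² × 16800×10³ × 158.2 / 230.0² = 4.960×10^5 lb
Factor of safety n = P_cr / P = 495.96 / 93.0 = 5.33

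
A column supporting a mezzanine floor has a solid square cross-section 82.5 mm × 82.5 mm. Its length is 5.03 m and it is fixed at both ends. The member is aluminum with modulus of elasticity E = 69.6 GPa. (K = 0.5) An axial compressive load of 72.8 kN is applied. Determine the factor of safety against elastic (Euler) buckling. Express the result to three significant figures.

n ≈ 5.76

I = a⁴/12 = 82.5⁴/12 = 3.860×10^6 mm⁴
I = 3.860×10^6 mm⁴ = 3.860×10^-6 m⁴
Effective length L_e = K·L = 0.5 × 5.03 = 2.515 m
P_cr = π²EI / L_e² = π² × 69.6×10⁹ × 3.860×10^-6 / 2.515² = 4.192×10^5 N
Factor of safety n = P_cr / P = 419.24 / 72.8 = 5.76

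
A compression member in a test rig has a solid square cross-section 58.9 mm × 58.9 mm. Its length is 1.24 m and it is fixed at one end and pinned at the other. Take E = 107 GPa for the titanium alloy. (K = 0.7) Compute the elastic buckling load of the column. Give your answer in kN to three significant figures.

I = a⁴/12 = 58.9⁴/12 = 1.003×10^6 mm⁴
I = 1.003×10^6 mm⁴ = 1.003×10^-6 m⁴
Effective length L_e = K·L = 0.7 × 1.24 = 0.8680 m
P_cr = π²EI / L_e² = π² × 107×10⁹ × 1.003×10^-6 / 0.8680² = 1.406×10^6 N

P_cr ≈ 1410 kN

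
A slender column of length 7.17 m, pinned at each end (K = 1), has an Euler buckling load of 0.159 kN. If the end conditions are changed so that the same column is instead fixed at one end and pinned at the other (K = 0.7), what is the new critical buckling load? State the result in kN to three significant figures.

P_cr ∝ 1/K², so P_cr,new = P_cr,old × (K_old/K_new)² = 0.159 × (1/0.7)²
= 0.159 × 2.041 = 0.324 kN

P_cr ≈ 0.324 kN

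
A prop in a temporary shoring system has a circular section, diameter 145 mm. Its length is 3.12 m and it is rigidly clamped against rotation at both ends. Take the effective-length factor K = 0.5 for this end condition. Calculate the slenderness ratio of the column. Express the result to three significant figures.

For a solid circle r = d/4 = 145/4 = 36.25 mm
L_e = K·L = 0.5 × 3.12 m = 1.560 m = 1560.0 mm
λ = L_e / r_min = 1560.0 / 36.25 = 43.0

λ ≈ 43.0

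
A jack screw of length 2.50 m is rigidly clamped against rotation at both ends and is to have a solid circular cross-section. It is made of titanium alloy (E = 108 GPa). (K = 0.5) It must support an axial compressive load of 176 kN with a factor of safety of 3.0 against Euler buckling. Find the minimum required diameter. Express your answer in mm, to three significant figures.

d ≈ 63.0 mm

Required P_cr = n·P = 3.0 × 176 = 528.0 kN
L_e = K·L = 0.5 × 2.50 = 1.250 m
Required I = P_cr·L_e²/(π²E) = 5.280×10^5 × 1.250² / (π² × 1.08×10^11) = 7.740×10^-7 m⁴
I_req = 7.740×10^5 mm⁴
Solid circle: I = πd⁴/64  ⇒  d = (64I/π)^(1/4) = (64×7.740×10^5/π)^(1/4) = 63.0 mm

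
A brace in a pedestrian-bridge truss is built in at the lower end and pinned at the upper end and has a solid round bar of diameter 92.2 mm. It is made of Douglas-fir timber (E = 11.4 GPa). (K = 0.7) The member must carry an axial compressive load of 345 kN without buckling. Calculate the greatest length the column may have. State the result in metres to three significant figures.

L_max ≈ 1.54 m

I = πd⁴/64 = π×92.2⁴/64 = 3.547×10^6 mm⁴
I = 3.547×10^-6 m⁴
At the buckling limit P_cr = P = 3.450×10^5 N
From P_cr = π²EI/(K·L)²:  L = (1/K)·√(π²EI/P_cr) = (1/0.7)·√(π²×1.14×10^10×3.547×10^-6/3.450×10^5)
L = 1.54 m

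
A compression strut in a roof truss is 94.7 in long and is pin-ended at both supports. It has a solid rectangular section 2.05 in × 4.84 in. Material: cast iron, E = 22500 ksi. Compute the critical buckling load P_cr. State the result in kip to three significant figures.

Buckling occurs about the weak axis: I_min = h·b³/12 with b = 2.05 in (the shorter side).
I_min = 4.84×2.05³/12 = 3.475 in⁴
Effective length L_e = K·L = 1 × 94.7 = 94.70 in
P_cr = π²EI / L_e² = π² × 22500×10³ × 3.475 / 94.70² = 8.604×10^4 lb

P_cr ≈ 86.0 kip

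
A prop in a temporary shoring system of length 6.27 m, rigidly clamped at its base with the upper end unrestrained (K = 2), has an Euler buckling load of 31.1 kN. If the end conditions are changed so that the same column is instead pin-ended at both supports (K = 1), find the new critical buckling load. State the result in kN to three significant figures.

P_cr ∝ 1/K², so P_cr,new = P_cr,old × (K_old/K_new)² = 31.1 × (2/1)²
= 31.1 × 4.000 = 124 kN

P_cr ≈ 124 kN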